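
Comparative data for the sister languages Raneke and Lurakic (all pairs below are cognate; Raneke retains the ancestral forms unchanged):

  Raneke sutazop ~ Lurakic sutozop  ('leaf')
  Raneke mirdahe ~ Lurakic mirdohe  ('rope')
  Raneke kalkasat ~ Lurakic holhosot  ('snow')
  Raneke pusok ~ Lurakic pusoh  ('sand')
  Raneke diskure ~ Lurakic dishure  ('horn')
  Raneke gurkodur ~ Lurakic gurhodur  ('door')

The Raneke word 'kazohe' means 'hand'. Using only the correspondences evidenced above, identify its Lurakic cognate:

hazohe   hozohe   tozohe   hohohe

kalkasat ~ holhosot — Raneke k corresponds to Lurakic h word-initially before a back vowel.
sutazop ~ sutozop, mirdahe ~ mirdohe — Raneke a corresponds to Lurakic o after a consonant, before a consonant other than r, m, n, p, b, f, v.
Applying these to Raneke 'kazohe':
  kazohe → hazohe   (k→h word-initially before a back vowel)
  hazohe → hozohe   (a→o after a consonant, before a consonant other than r, m, n, p, b, f, v)
So the Lurakic cognate is 'hozohe'.

hozohe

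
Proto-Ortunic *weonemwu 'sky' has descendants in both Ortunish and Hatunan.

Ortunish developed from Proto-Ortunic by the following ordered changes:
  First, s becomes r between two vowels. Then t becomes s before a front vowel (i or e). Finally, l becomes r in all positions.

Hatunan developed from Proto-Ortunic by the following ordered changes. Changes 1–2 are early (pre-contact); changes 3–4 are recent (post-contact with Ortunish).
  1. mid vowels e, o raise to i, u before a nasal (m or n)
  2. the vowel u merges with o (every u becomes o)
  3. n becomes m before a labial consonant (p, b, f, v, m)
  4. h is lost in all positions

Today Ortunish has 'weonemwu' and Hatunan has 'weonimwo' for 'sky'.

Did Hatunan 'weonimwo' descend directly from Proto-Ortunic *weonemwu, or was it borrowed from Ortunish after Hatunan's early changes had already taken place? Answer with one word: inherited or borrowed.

inherited

If inherited, *weonemwu would pass through all of Hatunan's changes:
Hatunan: *weonemwu
  weonemwu → weunimwu   [pre-nasal raising]
  weunimwu → weonimwo   [vowel merger]
  weonimwo (rule 3 does not apply)
  weonimwo (rule 4 does not apply)
  giving Hatunan weonimwo.
If borrowed from Ortunish 'weonemwu' after the early changes, it would undergo only the recent ones:
  rule 3 (nasal place assimilation): no change (weonemwu)
  rule 4 (h-loss): no change (weonemwu)
  ⇒ as a loan: weonemwu
Hatunan 'weonimwo' matches the inherited outcome exactly, so it is an inherited cognate, not a loan.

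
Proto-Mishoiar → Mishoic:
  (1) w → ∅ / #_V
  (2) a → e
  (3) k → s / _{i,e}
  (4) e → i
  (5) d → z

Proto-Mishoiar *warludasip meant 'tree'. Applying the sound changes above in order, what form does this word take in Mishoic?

irluzisip

Mishoic: *warludasip > arludasip > erludesip > irludisip > irluzisip  (by glide loss, vowel merger, vowel merger, unconditioned shift)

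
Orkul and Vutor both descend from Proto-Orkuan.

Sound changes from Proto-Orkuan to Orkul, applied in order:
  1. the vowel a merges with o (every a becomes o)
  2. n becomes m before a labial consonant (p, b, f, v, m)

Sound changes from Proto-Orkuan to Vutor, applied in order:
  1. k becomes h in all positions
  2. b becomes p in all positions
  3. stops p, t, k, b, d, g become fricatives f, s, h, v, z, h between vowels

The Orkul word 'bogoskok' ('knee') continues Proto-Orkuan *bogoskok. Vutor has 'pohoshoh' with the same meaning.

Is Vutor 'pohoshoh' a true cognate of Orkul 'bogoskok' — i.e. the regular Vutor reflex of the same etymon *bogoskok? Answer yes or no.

yes

Derive the expected Vutor reflex of *bogoskok:
Vutor: *bogoskok
  bogoskok → bogoshoh   [unconditioned shift]
  bogoshoh → pogoshoh   [unconditioned shift]
  pogoshoh → pohoshoh   [intervocalic lenition]
  giving Vutor pohoshoh.
Vutor 'pohoshoh' matches the regular reflex exactly, so the pair is cognate.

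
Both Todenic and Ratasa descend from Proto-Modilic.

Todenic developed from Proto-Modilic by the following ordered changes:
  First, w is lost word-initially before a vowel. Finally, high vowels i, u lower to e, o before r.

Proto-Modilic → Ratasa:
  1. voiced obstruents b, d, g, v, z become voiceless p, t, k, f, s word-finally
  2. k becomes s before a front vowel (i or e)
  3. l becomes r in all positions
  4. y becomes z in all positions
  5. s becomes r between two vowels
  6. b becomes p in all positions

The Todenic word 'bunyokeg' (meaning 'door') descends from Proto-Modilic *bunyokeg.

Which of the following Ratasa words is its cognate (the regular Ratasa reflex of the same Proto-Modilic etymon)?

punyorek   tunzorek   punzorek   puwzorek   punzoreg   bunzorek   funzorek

Ratasa: start from *bunyokeg.
  rule 1 (final devoicing): bunyokeg → bunyokek
  rule 2 (palatalisation): bunyokek → bunyosek
  rule 3: no change — bunyosek
  rule 4 (unconditioned shift): bunyosek → bunzosek
  rule 5 (rhotacism): bunzosek → bunzorek
  rule 6 (unconditioned shift): bunzorek → punzorek
  ⇒ Ratasa punzorek
Among the options, 'punzorek' alone shows every Ratasa change applied in order.

punzorek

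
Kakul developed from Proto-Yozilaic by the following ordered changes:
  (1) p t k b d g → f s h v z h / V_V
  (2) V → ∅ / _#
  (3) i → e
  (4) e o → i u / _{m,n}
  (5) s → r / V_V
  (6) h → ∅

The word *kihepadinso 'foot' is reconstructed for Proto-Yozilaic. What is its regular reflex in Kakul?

Kakul: *kihepadinso > kihefazinso > kihefazins > kehefazens > kehefazins > keefazins  (by intervocalic lenition, apocope, vowel merger, pre-nasal raising, h-loss)

keefazins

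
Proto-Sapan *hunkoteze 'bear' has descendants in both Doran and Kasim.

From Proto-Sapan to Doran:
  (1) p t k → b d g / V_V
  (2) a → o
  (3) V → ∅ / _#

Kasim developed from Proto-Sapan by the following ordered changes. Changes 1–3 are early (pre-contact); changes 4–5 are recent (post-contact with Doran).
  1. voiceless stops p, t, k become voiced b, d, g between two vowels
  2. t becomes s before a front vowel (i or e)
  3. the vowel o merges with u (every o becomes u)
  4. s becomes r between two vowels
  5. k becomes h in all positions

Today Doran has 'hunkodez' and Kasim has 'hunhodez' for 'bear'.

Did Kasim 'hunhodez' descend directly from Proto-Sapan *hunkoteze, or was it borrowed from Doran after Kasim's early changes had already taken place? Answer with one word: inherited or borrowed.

borrowed

If inherited, *hunkoteze would pass through all of Kasim's changes:
Kasim: start from *hunkoteze.
  rule 1 (intervocalic voicing): hunkoteze → hunkodeze
  rule 2: no change — hunkodeze
  rule 3 (vowel merger): hunkodeze → hunkudeze
  rule 4: no change — hunkudeze
  rule 5 (unconditioned shift): hunkudeze → hunhudeze
  ⇒ Kasim hunhudeze
If borrowed from Doran 'hunkodez' after the early changes, it would undergo only the recent ones:
  rule 4 (rhotacism): no change (hunkodez)
  rule 5 (unconditioned shift): hunkodez → hunhodez
  ⇒ as a loan: hunhodez
Kasim 'hunhodez' matches the loan outcome 'hunhodez', not the inherited 'hunhudeze' — it skipped the early Kasim changes, so it was borrowed from Doran.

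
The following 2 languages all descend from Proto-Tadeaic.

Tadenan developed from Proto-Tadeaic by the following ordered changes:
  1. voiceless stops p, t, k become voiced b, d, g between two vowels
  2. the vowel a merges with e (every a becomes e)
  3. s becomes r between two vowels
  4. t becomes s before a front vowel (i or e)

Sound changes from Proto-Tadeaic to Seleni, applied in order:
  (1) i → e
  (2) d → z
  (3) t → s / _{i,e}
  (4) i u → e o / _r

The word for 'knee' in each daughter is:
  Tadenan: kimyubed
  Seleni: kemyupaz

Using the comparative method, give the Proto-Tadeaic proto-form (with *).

*kimyupad

Position 2: Tadenan has i, Seleni has e. Tadenan preserves i here (none of its changes turn any other segment into i), so the proto-segment is *i.
Position 8: Tadenan has d, Seleni has z. Taking the neighbouring segments as reconstructed: Tadenan d can only go back to *d; Seleni z could go back to *d or *z — the one source consistent with every daughter is *d.
This points to *kimyupad. Verify forward in each daughter:
Tadenan: *kimyupad > kimyubad > kimyubed  (by intervocalic voicing, vowel merger)
Seleni: *kimyupad > kemyupad > kemyupaz  (by vowel merger, unconditioned shift)
Only *kimyupad yields all of Tadenan kimyubed, Seleni kemyupaz.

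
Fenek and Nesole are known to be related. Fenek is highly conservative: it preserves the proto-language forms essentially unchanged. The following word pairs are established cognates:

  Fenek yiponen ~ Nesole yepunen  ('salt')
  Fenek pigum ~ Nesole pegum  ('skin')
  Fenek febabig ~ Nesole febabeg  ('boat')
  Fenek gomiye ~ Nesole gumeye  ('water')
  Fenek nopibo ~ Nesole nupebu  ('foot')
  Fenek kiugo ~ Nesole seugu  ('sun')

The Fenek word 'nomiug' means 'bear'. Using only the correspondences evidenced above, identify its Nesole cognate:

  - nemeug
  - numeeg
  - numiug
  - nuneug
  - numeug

gomiye ~ gumeye — Fenek o corresponds to Nesole u after a consonant, before a nasal.
kiugo ~ seugu — Fenek i corresponds to Nesole e after a consonant, before a back vowel.
Applying these to Fenek 'nomiug':
  nomiug → numiug   (o→u after a consonant, before a nasal)
  numiug → numeug   (i→e after a consonant, before a back vowel)
So the Nesole cognate is 'numeug'.

numeug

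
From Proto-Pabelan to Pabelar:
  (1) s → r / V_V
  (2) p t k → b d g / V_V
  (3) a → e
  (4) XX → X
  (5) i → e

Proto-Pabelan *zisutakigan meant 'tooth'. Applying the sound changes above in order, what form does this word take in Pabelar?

zerudegegen

Pabelar: *zisutakigan
  zisutakigan → zirutakigan   [rhotacism]
  zirutakigan → zirudagigan   [intervocalic voicing]
  zirudagigan → zirudegigen   [vowel merger]
  zirudegigen (rule 4 does not apply)
  zirudegigen → zerudegegen   [vowel merger]
  giving Pabelar zerudegegen.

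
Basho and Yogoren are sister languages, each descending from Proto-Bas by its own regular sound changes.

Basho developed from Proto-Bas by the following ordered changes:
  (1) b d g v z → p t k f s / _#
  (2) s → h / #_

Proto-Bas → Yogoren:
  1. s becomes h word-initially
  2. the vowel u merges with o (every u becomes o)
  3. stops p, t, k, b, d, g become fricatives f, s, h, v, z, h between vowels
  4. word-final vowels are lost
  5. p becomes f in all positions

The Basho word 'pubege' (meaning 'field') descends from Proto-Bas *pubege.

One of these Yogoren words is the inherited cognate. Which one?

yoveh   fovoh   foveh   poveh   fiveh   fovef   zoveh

foveh

Yogoren: *pubege > pobege > povehe > poveh > foveh  (by vowel merger, intervocalic lenition, apocope, unconditioned shift)
Only 'foveh' matches the regular Yogoren development of *pubege.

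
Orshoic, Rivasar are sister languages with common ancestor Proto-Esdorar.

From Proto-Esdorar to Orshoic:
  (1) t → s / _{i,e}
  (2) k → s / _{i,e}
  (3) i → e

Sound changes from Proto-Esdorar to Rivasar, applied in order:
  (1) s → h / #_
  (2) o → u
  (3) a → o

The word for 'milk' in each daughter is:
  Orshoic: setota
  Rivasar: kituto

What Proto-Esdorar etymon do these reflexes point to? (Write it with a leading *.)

*kitota

Position 6: Orshoic has a, Rivasar has o. Orshoic preserves a here (none of its changes turn any other segment into a), so the proto-segment is *a.
Position 4: Orshoic has o, Rivasar has u. Orshoic preserves o here (none of its changes turn any other segment into o), so the proto-segment is *o.
This points to *kitota. Verify forward in each daughter:
Orshoic: *kitota
  kitota (rule 1 does not apply)
  kitota → sitota   [palatalisation]
  sitota → setota   [vowel merger]
  giving Orshoic setota.
Rivasar: start from *kitota.
  rule 1: no change — kitota
  rule 2 (vowel merger): kitota → kituta
  rule 3 (vowel merger): kituta → kituto
  ⇒ Rivasar kituto
No other proto-form is consistent with every reflex, so the reconstruction is *kitota.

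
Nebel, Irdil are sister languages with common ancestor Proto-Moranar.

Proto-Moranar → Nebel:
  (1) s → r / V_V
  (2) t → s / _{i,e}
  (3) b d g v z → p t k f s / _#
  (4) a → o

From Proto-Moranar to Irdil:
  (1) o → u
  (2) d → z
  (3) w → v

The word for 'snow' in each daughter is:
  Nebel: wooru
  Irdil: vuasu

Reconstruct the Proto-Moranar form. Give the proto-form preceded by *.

*woasu

Position 3: Nebel has o, Irdil has a. Irdil preserves a here (none of its changes turn any other segment into a), so the proto-segment is *a.
Position 2: Nebel has o, Irdil has u. Taking the neighbouring segments as reconstructed: Nebel o could go back to *a or *o; Irdil u could go back to *o or *u — the one source consistent with every daughter is *o.
Verify the candidate proto-form against each daughter:
Nebel: *woasu
  woasu → woaru   [rhotacism]
  woaru (rule 2 does not apply)
  woaru (rule 3 does not apply)
  woaru → wooru   [vowel merger]
  giving Nebel wooru.
Irdil: *woasu
  woasu → wuasu   [vowel merger]
  wuasu (rule 2 does not apply)
  wuasu → vuasu   [unconditioned shift]
  giving Irdil vuasu.
Only *woasu yields all of Nebel wooru, Irdil vuasu.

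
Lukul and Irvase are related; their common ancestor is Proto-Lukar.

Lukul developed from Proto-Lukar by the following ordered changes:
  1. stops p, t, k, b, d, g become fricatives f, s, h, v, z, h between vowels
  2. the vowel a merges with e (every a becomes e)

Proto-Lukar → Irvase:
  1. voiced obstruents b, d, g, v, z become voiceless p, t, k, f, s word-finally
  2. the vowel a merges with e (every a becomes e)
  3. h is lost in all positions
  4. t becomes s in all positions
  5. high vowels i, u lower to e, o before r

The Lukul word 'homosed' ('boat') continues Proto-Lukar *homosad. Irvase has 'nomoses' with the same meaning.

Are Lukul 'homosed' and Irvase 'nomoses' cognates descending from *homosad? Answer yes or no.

no

Derive the expected Irvase reflex of *homosad:
Irvase: start from *homosad.
  rule 1 (final devoicing): homosad → homosat
  rule 2 (vowel merger): homosat → homoset
  rule 3 (h-loss): homoset → omoset
  rule 4 (unconditioned shift): omoset → omoses
  rule 5: no change — omoses
  ⇒ Irvase omoses
The regular Irvase reflex would be 'omoses', but the attested form is 'nomoses'. The correspondence is irregular, so they are not cognates (the Irvase form has a different source).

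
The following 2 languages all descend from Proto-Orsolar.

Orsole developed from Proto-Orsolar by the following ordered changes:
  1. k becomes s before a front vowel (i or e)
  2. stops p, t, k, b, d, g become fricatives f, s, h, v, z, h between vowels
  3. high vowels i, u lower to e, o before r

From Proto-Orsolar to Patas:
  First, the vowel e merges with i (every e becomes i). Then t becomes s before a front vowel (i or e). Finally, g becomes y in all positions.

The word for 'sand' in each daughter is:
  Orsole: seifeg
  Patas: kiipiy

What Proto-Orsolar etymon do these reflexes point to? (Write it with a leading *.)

*keipeg

Position 4: Orsole has f, Patas has p. Patas preserves p here (none of its changes turn any other segment into p), so the proto-segment is *p.
Position 1: Orsole has s, Patas has k. Patas preserves k here (none of its changes turn any other segment into k), so the proto-segment is *k.
Position 6: Orsole has g, Patas has y. Orsole preserves g here (none of its changes turn any other segment into g), so the proto-segment is *g.
This points to *keipeg. Verify forward in each daughter:
Orsole: start from *keipeg.
  rule 1 (palatalisation): keipeg → seipeg
  rule 2 (intervocalic lenition): seipeg → seifeg
  rule 3: no change — seifeg
  ⇒ Orsole seifeg
Patas: *keipeg
  keipeg → kiipig   [vowel merger]
  kiipig (rule 2 does not apply)
  kiipig → kiipiy   [unconditioned shift]
  giving Patas kiipiy.
Only *keipeg yields all of Orsole seifeg, Patas kiipiy.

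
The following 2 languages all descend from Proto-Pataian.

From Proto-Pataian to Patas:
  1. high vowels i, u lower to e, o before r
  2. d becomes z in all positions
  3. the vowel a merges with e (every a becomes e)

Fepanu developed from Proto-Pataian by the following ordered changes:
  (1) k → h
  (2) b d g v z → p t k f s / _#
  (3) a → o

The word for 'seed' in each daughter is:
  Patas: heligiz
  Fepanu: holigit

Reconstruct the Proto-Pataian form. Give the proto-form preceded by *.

Position 7: Patas has z, Fepanu has t. Taking the neighbouring segments as reconstructed: Patas z could go back to *d or *z; Fepanu t could go back to *t or *d — the one source consistent with every daughter is *d.
Position 2: Patas has e, Fepanu has o. Taking the neighbouring segments as reconstructed: Patas e could go back to *a or *e; Fepanu o could go back to *a or *o — the one source consistent with every daughter is *a.
Continuing position by position gives *haligid; check it forward:
Patas: start from *haligid.
  rule 1: no change — haligid
  rule 2 (unconditioned shift): haligid → haligiz
  rule 3 (vowel merger): haligiz → heligiz
  ⇒ Patas heligiz
Fepanu: *haligid > haligit > holigit  (by final devoicing, vowel merger)
*haligid is the unique common source.

*haligid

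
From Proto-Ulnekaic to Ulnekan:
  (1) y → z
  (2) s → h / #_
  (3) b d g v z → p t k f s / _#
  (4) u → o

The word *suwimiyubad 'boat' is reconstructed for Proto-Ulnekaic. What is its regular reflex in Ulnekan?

Ulnekan: *suwimiyubad > suwimizubad > huwimizubad > huwimizubat > howimizobat  (by unconditioned shift, debuccalisation, final devoicing, vowel merger)

howimizobat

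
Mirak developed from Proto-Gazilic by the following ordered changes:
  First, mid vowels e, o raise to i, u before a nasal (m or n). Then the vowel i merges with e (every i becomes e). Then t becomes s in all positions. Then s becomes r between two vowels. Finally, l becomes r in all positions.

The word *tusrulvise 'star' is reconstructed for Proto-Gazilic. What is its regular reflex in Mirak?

susrurvere

Mirak: start from *tusrulvise.
  rule 1: no change — tusrulvise
  rule 2 (vowel merger): tusrulvise → tusrulvese
  rule 3 (unconditioned shift): tusrulvese → susrulvese
  rule 4 (rhotacism): susrulvese → susrulvere
  rule 5 (unconditioned shift): susrulvere → susrurvere
  ⇒ Mirak susrurvere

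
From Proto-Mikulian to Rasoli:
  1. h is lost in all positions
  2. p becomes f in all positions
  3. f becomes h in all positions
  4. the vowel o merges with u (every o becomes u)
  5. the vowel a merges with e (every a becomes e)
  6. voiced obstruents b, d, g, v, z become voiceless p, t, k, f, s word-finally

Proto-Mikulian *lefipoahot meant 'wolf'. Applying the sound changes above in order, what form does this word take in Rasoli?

lehihueut

Rasoli: start from *lefipoahot.
  rule 1 (h-loss): lefipoahot → lefipoaot
  rule 2 (unconditioned shift): lefipoaot → lefifoaot
  rule 3 (unconditioned shift): lefifoaot → lehihoaot
  rule 4 (vowel merger): lehihoaot → lehihuaut
  rule 5 (vowel merger): lehihuaut → lehihueut
  rule 6: no change — lehihueut
  ⇒ Rasoli lehihueut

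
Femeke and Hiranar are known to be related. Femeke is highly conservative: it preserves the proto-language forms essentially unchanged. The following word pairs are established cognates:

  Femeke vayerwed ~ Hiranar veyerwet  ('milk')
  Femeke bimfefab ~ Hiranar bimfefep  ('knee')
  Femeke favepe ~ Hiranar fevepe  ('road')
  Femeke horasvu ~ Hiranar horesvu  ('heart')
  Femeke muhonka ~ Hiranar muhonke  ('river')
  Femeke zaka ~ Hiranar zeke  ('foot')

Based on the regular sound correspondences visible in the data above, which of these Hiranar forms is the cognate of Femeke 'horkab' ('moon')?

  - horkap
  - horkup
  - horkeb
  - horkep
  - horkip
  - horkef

horkep

bimfefab ~ bimfefep — Femeke a corresponds to Hiranar e after a consonant, before a labial obstruent.
bimfefab ~ bimfefep — Femeke b corresponds to Hiranar p word-finally.
Applying these to Femeke 'horkab':
  horkab → horkeb   (a→e after a consonant, before a labial obstruent)
  horkeb → horkep   (b→p word-finally)
So the Hiranar cognate is 'horkep'.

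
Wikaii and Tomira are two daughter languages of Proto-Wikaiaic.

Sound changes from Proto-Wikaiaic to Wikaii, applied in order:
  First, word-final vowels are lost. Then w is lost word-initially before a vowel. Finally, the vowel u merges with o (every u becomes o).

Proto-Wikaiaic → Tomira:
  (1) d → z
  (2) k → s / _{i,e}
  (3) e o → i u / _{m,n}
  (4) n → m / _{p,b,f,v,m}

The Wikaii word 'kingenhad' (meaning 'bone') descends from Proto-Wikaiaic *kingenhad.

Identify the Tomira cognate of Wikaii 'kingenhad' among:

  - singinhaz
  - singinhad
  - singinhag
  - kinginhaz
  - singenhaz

singinhaz

Tomira: start from *kingenhad.
  rule 1 (unconditioned shift): kingenhad → kingenhaz
  rule 2 (palatalisation): kingenhaz → singenhaz
  rule 3 (pre-nasal raising): singenhaz → singinhaz
  rule 4: no change — singinhaz
  ⇒ Tomira singinhaz
Among the options, 'singinhaz' alone shows every Tomira change applied in order.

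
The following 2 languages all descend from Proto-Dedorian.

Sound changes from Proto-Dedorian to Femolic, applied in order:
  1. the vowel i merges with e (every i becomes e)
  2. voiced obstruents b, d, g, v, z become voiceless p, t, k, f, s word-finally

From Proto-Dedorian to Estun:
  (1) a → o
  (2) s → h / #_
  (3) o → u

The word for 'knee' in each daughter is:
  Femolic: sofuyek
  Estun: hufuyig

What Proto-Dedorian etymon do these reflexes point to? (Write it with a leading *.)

*sofuyig

Position 6: Femolic has e, Estun has i. Estun preserves i here (none of its changes turn any other segment into i), so the proto-segment is *i.
Position 1: Femolic has s, Estun has h. Taking the neighbouring segments as reconstructed: Femolic s can only go back to *s; Estun h could go back to *s or *h — the one source consistent with every daughter is *s.
Position 7: Femolic has k, Estun has g. Estun preserves g here (none of its changes turn any other segment into g), so the proto-segment is *g.
Verify the candidate proto-form against each daughter:
Femolic: *sofuyig > sofuyeg > sofuyek  (by vowel merger, final devoicing)
Estun: start from *sofuyig.
  rule 1: no change — sofuyig
  rule 2 (debuccalisation): sofuyig → hofuyig
  rule 3 (vowel merger): hofuyig → hufuyig
  ⇒ Estun hufuyig
*sofuyig is the unique common source.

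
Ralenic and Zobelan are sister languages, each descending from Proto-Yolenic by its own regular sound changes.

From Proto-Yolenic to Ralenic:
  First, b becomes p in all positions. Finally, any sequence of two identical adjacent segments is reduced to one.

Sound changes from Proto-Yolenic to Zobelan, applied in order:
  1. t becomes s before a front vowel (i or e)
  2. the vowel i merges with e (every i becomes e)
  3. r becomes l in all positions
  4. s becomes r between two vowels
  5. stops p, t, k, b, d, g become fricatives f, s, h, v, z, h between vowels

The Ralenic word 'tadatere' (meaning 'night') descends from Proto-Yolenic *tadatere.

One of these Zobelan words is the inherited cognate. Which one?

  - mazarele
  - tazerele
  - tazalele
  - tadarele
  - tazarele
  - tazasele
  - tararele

Zobelan: *tadatere > tadasere > tadasele > tadarele > tazarele  (by palatalisation, unconditioned shift, rhotacism, intervocalic lenition)
Among the options, 'tazarele' alone shows every Zobelan change applied in order.

tazarele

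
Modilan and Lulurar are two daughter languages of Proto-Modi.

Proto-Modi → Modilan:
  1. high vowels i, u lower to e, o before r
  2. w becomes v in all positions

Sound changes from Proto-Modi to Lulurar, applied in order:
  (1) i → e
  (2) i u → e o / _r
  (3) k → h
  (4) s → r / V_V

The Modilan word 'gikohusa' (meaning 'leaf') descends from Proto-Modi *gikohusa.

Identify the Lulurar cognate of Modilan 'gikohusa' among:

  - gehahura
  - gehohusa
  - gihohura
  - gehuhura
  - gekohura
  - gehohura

Lulurar: start from *gikohusa.
  rule 1 (vowel merger): gikohusa → gekohusa
  rule 2: no change — gekohusa
  rule 3 (unconditioned shift): gekohusa → gehohusa
  rule 4 (rhotacism): gehohusa → gehohura
  ⇒ Lulurar gehohura
The other candidates each miss or misapply at least one Lulurar change.

gehohura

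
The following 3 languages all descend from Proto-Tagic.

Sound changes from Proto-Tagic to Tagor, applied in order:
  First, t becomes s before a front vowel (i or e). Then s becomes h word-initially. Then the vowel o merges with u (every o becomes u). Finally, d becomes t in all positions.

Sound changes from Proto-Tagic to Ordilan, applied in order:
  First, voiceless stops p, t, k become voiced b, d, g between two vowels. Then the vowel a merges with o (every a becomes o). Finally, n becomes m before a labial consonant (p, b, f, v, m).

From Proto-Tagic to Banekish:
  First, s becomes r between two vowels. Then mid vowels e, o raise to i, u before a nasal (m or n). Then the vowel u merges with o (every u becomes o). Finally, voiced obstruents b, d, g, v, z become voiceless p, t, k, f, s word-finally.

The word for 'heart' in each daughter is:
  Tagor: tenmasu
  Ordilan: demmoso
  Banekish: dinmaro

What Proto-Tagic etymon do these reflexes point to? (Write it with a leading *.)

Position 7: Tagor has u, Ordilan has o, Banekish has o. Taking the neighbouring segments as reconstructed: Tagor u could go back to *o or *u; Ordilan o could go back to *a or *o; Banekish o could go back to *o or *u — the one source consistent with every daughter is *o.
Position 2: Tagor has e, Ordilan has e, Banekish has i. Tagor preserves e here (none of its changes turn any other segment into e), so the proto-segment is *e.
Verify the candidate proto-form against each daughter:
Tagor: *denmaso > denmasu > tenmasu  (by vowel merger, unconditioned shift)
Ordilan: *denmaso
  denmaso (rule 1 does not apply)
  denmaso → denmoso   [vowel merger]
  denmoso → demmoso   [nasal place assimilation]
  giving Ordilan demmoso.
Banekish: *denmaso
  denmaso → denmaro   [rhotacism]
  denmaro → dinmaro   [pre-nasal raising]
  dinmaro (rule 3 does not apply)
  dinmaro (rule 4 does not apply)
  giving Banekish dinmaro.
No other proto-form is consistent with every reflex, so the reconstruction is *denmaso.

*denmaso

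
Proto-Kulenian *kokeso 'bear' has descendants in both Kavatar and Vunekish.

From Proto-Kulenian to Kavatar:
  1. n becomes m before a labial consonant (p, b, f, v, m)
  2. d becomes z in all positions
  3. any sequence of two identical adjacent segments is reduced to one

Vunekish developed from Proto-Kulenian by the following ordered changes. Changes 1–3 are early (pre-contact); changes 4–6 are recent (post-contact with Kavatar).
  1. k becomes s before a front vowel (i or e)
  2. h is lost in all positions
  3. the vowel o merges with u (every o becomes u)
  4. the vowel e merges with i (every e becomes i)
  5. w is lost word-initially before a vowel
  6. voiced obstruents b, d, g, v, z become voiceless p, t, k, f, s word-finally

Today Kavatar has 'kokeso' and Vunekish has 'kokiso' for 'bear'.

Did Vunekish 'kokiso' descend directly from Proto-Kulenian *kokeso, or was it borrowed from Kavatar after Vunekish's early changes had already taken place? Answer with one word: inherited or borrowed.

borrowed

If inherited, *kokeso would pass through all of Vunekish's changes:
Vunekish: start from *kokeso.
  rule 1 (palatalisation): kokeso → koseso
  rule 2: no change — koseso
  rule 3 (vowel merger): koseso → kusesu
  rule 4 (vowel merger): kusesu → kusisu
  rule 5: no change — kusisu
  rule 6: no change — kusisu
  ⇒ Vunekish kusisu
If borrowed from Kavatar 'kokeso' after the early changes, it would undergo only the recent ones:
  rule 4 (vowel merger): kokeso → kokiso
  rule 5 (glide loss): no change (kokiso)
  rule 6 (final devoicing): no change (kokiso)
  ⇒ as a loan: kokiso
Vunekish 'kokiso' matches the loan outcome 'kokiso', not the inherited 'kusisu' — it skipped the early Vunekish changes, so it was borrowed from Kavatar.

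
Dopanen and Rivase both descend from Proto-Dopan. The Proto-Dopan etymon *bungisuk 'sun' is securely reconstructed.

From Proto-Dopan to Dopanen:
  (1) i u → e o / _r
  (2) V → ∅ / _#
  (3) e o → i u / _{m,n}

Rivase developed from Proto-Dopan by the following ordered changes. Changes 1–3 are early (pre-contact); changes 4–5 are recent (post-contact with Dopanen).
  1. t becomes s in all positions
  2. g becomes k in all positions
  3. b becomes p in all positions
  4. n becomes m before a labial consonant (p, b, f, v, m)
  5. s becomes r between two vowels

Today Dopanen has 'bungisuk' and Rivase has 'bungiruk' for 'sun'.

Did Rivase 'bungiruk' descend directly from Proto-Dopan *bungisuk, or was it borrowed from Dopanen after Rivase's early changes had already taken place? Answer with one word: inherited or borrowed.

borrowed

If inherited, *bungisuk would pass through all of Rivase's changes:
Rivase: *bungisuk
  bungisuk (rule 1 does not apply)
  bungisuk → bunkisuk   [unconditioned shift]
  bunkisuk → punkisuk   [unconditioned shift]
  punkisuk (rule 4 does not apply)
  punkisuk → punkiruk   [rhotacism]
  giving Rivase punkiruk.
If borrowed from Dopanen 'bungisuk' after the early changes, it would undergo only the recent ones:
  rule 4 (nasal place assimilation): no change (bungisuk)
  rule 5 (rhotacism): bungisuk → bungiruk
  ⇒ as a loan: bungiruk
Rivase 'bungiruk' matches the loan outcome 'bungiruk', not the inherited 'punkiruk' — it skipped the early Rivase changes, so it was borrowed from Dopanen.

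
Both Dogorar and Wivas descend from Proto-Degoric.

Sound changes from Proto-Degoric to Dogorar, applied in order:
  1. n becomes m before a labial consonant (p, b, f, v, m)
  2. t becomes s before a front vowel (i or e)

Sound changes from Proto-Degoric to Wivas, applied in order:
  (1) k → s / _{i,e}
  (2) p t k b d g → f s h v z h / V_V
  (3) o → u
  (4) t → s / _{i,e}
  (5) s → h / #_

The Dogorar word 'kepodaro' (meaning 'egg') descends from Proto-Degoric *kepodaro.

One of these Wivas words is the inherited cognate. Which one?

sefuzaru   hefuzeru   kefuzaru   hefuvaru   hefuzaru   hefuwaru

hefuzaru

Wivas: *kepodaro > sepodaro > sefozaro > sefuzaru > hefuzaru  (by palatalisation, intervocalic lenition, vowel merger, debuccalisation)
Only 'hefuzaru' matches the regular Wivas development of *kepodaro.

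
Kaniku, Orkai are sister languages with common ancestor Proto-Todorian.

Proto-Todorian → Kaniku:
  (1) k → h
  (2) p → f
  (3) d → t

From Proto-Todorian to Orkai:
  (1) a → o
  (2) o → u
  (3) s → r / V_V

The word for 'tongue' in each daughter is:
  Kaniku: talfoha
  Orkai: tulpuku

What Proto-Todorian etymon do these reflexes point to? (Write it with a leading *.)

Position 5: Kaniku has o, Orkai has u. Kaniku preserves o here (none of its changes turn any other segment into o), so the proto-segment is *o.
Position 4: Kaniku has f, Orkai has p. Orkai preserves p here (none of its changes turn any other segment into p), so the proto-segment is *p.
Position 6: Kaniku has h, Orkai has k. Orkai preserves k here (none of its changes turn any other segment into k), so the proto-segment is *k.
Verify the candidate proto-form against each daughter:
Kaniku: start from *talpoka.
  rule 1 (unconditioned shift): talpoka → talpoha
  rule 2 (unconditioned shift): talpoha → talfoha
  rule 3: no change — talfoha
  ⇒ Kaniku talfoha
Orkai: *talpoka > tolpoko > tulpuku  (by vowel merger, vowel merger)
Only *talpoka yields all of Kaniku talfoha, Orkai tulpuku.

*talpoka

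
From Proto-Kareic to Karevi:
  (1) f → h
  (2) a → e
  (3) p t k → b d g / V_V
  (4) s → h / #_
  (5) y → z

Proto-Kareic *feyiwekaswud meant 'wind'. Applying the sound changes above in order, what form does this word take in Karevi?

Karevi: *feyiwekaswud
  feyiwekaswud → heyiwekaswud   [unconditioned shift]
  heyiwekaswud → heyiwekeswud   [vowel merger]
  heyiwekeswud → heyiwegeswud   [intervocalic voicing]
  heyiwegeswud (rule 4 does not apply)
  heyiwegeswud → heziwegeswud   [unconditioned shift]
  giving Karevi heziwegeswud.

heziwegeswud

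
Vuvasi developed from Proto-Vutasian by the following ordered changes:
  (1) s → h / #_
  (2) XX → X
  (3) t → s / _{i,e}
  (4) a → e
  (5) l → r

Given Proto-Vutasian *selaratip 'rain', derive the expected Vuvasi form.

hereresip

Vuvasi: *selaratip > helaratip > helarasip > heleresip > hereresip  (by debuccalisation, palatalisation, vowel merger, unconditioned shift)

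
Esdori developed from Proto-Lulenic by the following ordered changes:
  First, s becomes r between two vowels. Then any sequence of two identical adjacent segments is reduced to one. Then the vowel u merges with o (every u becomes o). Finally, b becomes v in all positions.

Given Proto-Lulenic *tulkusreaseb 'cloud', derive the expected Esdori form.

Esdori: *tulkusreaseb > tulkusreareb > tolkosreareb > tolkosrearev  (by rhotacism, vowel merger, unconditioned shift)

tolkosrearev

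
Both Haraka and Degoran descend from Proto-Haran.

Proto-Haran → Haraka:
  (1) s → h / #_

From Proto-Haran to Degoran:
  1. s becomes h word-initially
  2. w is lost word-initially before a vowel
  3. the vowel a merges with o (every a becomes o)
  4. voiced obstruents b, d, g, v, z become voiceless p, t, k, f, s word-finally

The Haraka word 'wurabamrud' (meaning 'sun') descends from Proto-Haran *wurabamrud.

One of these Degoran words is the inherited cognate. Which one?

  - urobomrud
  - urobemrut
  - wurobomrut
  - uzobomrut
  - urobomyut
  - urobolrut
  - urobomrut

Degoran: start from *wurabamrud.
  rule 1: no change — wurabamrud
  rule 2 (glide loss): wurabamrud → urabamrud
  rule 3 (vowel merger): urabamrud → urobomrud
  rule 4 (final devoicing): urobomrud → urobomrut
  ⇒ Degoran urobomrut
Among the options, 'urobomrut' alone shows every Degoran change applied in order.

urobomrut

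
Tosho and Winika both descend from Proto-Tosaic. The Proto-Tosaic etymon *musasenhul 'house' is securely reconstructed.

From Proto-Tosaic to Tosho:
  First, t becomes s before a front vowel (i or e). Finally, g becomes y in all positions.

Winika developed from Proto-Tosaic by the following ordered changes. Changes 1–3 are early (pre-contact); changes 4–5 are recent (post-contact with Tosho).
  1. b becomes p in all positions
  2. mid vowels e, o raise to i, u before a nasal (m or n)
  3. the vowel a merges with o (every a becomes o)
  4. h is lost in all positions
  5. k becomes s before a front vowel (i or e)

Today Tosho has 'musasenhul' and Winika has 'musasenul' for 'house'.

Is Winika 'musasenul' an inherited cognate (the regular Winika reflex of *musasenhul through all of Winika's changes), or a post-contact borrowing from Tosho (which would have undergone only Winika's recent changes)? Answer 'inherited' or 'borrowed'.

borrowed

If inherited, *musasenhul would pass through all of Winika's changes:
Winika: *musasenhul
  musasenhul (rule 1 does not apply)
  musasenhul → musasinhul   [pre-nasal raising]
  musasinhul → musosinhul   [vowel merger]
  musosinhul → musosinul   [h-loss]
  musosinul (rule 5 does not apply)
  giving Winika musosinul.
If borrowed from Tosho 'musasenhul' after the early changes, it would undergo only the recent ones:
  rule 4 (h-loss): musasenhul → musasenul
  rule 5 (palatalisation): no change (musasenul)
  ⇒ as a loan: musasenul
Winika 'musasenul' matches the loan outcome 'musasenul', not the inherited 'musosinul' — it skipped the early Winika changes, so it was borrowed from Tosho.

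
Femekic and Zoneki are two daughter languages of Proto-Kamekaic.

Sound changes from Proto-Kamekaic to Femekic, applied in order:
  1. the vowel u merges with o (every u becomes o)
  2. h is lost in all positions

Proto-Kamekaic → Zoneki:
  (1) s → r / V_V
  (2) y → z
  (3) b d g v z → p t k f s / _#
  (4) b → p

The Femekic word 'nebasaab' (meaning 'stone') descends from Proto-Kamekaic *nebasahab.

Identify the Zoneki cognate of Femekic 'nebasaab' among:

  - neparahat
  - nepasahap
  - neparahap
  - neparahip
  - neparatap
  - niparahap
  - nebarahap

neparahap

Zoneki: *nebasahab
  nebasahab → nebarahab   [rhotacism]
  nebarahab (rule 2 does not apply)
  nebarahab → nebarahap   [final devoicing]
  nebarahap → neparahap   [unconditioned shift]
  giving Zoneki neparahap.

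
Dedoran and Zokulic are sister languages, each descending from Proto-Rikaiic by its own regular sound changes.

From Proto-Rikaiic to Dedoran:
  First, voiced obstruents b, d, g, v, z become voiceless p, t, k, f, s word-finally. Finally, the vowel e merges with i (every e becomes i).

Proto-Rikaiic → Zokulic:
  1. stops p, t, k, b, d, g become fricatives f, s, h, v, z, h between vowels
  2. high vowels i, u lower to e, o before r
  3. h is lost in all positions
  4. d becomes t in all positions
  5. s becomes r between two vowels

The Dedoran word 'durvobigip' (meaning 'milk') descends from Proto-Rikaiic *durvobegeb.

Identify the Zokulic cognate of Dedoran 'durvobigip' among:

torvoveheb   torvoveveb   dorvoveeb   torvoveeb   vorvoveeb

torvoveeb

Zokulic: start from *durvobegeb.
  rule 1 (intervocalic lenition): durvobegeb → durvoveheb
  rule 2 (pre-rhotic lowering): durvoveheb → dorvoveheb
  rule 3 (h-loss): dorvoveheb → dorvoveeb
  rule 4 (unconditioned shift): dorvoveeb → torvoveeb
  rule 5: no change — torvoveeb
  ⇒ Zokulic torvoveeb
Only 'torvoveeb' matches the regular Zokulic development of *durvobegeb.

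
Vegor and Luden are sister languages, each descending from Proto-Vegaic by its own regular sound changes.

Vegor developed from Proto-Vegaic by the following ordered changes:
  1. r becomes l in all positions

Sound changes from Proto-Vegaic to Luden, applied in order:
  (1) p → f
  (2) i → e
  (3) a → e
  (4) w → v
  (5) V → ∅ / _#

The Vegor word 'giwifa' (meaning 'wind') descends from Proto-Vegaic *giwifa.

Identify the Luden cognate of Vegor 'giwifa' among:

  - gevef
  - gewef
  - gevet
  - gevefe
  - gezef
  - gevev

Luden: *giwifa > gewefa > gewefe > gevefe > gevef  (by vowel merger, vowel merger, unconditioned shift, apocope)
Among the options, 'gevef' alone shows every Luden change applied in order.

gevef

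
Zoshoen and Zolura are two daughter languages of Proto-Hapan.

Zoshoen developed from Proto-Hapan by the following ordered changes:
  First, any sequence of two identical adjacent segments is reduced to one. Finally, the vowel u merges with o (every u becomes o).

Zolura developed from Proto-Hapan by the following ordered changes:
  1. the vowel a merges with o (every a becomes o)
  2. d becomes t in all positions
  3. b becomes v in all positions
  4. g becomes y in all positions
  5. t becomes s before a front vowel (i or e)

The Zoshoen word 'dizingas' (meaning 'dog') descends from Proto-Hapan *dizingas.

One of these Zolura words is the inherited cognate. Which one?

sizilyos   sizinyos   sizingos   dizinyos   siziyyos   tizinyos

Zolura: start from *dizingas.
  rule 1 (vowel merger): dizingas → dizingos
  rule 2 (unconditioned shift): dizingos → tizingos
  rule 3: no change — tizingos
  rule 4 (unconditioned shift): tizingos → tizinyos
  rule 5 (palatalisation): tizinyos → sizinyos
  ⇒ Zolura sizinyos

sizinyos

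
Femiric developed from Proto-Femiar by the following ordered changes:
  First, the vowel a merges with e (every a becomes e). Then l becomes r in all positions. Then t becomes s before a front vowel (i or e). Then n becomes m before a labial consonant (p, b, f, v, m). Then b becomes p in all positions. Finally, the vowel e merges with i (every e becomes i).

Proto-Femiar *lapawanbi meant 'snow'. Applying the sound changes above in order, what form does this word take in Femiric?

Femiric: start from *lapawanbi.
  rule 1 (vowel merger): lapawanbi → lepewenbi
  rule 2 (unconditioned shift): lepewenbi → repewenbi
  rule 3: no change — repewenbi
  rule 4 (nasal place assimilation): repewenbi → repewembi
  rule 5 (unconditioned shift): repewembi → repewempi
  rule 6 (vowel merger): repewempi → ripiwimpi
  ⇒ Femiric ripiwimpi

ripiwimpi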